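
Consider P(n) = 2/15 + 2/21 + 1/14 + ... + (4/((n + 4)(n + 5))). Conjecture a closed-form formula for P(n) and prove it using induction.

We claim P(n) = 4n/(5(n + 5)) for all n ≥ 1.
Base step (n = 1): P(1) = 2/15, and the closed form gives 2/15. They agree.
Inductive step: suppose the statement holds for some m ≥ 1, so P(m) = 4m/(5(m + 5)).
Then P(m+1) = P(m) + (4/((m + 5)(m + 6))) = (4m/(5(m + 5))) + (4/((m + 5)(m + 6))).
Simplifying, P(m+1) = 4(m + 1)/(5(m + 6)) = 4(m+1)/(5((m+1) + 5)),
which is the closed form with n = m+1.
By the principle of mathematical induction, the result holds for all n ≥ 1.

P(n) = 4n/(5(n + 5))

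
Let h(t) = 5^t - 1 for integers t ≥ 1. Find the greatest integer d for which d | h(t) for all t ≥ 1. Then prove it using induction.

d = 4

Computing the first values: h(1) = 4 and h(2) = 24; gcd(4, 24) = 4, so d ≤ 4.
We prove 4 | 5^t - 1 for all t ≥ 1 by induction on t.
Base case (t = 1): h(1) = 4 = 4·(1), so 4 | h(1).
For the inductive step, assume it holds for an arbitrary j ≥ 1, i.e. 4 | h(j). Then
5^{j+1} − 1^{j+1} = 5·5^j − 1·1^j = 5·(5^j − 1^j) + (4)·1^j. The first term is divisible by 4 by the inductive hypothesis, and the second term (4)·1^j is divisible by 4 since 4 | 4. Hence 4 | h(j+1).
This completes the induction.
Therefore the largest such d is 4.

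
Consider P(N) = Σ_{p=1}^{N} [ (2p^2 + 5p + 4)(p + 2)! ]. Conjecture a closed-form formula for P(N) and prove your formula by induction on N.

P(N) = (2N + 1)(N + 3)! - 6

We claim P(N) = (2N + 1)(N + 3)! - 6 for all N ≥ 1.
Base step (N = 1): P(1) = 66, and the closed form gives 66. They agree.
For the inductive step, assume it holds for an arbitrary p ≥ 1, so P(p) = (2p + 1)(p + 3)! - 6.
Then P(p+1) = P(p) + ((2p^2 + 9p + 11)(p + 3)!) = ((2p + 1)(p + 3)! - 6) + ((2p^2 + 9p + 11)(p + 3)!).
Simplifying, P(p+1) = (2(p+1) + 1)((p+1) + 3)! - 6,
which is the closed form with N = p+1.
Hence, by induction on N, the claim holds for every N ≥ 1.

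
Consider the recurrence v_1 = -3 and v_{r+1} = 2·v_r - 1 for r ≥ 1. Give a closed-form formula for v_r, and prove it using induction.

v_r = -2^(r + 1) + 1

Computing the first terms: v_1 = -3, v_2 = -7, v_3 = -15. This suggests v_r = -2^(r + 1) + 1.
When r = 1: the formula gives -3 = -3 = v_1.
Inductive step: suppose the statement holds for some j ≥ 1, so v_j = -2^(j + 1) + 1.
Then v_{j+1} = 2·v_j - 1 = 2·(-2^(j + 1) + 1) - 1 = -2^(j + 2) + 1 = -2^((j+1) + 1) + 1,
which is the claimed formula at r = j+1.
Hence, by induction on r, the claim holds for every r ≥ 1.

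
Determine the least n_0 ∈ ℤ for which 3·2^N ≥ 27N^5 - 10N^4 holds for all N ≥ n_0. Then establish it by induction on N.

At N = 26: 201326592 < 316227392, so the inequality fails and n_0 ≥ 27. We prove 3·2^N ≥ 27N^5 - 10N^4 for all N ≥ 27.
Base case (N = 27): 3·2^N = 402653184 and 27N^5 - 10N^4 = 382106079, so 402653184 ≥ 382106079.
Suppose the result is true for N = m, so 3·2^m ≥ 27m^5 - 10m^4.
Then 3·2^(m + 1) = 2·(3·2^m) ≥ 2·(27m^5 - 10m^4).
Also, for m ≥ 27 we have 2·(27m^5 - 10m^4) ≥ 27(m+1)^5 - 10(m+1)^4, since 2·(27m^5 - 10m^4) − (27(m+1)^5 - 10(m+1)^4) = 27m^5 - 145m^4 - 230m^3 - 210m^2 - 95m - 17, which is nonnegative for all m ≥ 27.
Combining, 3·2^(m + 1) ≥ 27(m+1)^5 - 10(m+1)^4.
By the principle of mathematical induction, the result holds for all N ≥ 27.
Hence the smallest such n_0 is 27.

n_0 = 27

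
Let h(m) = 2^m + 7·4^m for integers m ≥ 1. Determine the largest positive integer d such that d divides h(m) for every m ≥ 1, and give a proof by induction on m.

Computing the first values: h(1) = 30 and h(2) = 116; gcd(30, 116) = 2, so d ≤ 2.
We prove 2 | 2^m + 7·4^m for all m ≥ 1 by induction on m.
For the base case m = 1: h(1) = 30 = 2·(15), so 2 | h(1).
Inductive step: suppose the statement holds for some i ≥ 1, i.e. 2 | h(i). Then
h(i+1) − 4·h(i) = (2^(i+1) + 7·4^(i+1)) − 4·(2^i + 7·4^i) = (1)·2^i·(2 − 4) = (-2)·2^i. Since 2 | h(i) by the inductive hypothesis, 2 | 4·h(i); and 2 | -2 since -2 = 2·-1. Therefore 2 | h(i+1).
By induction, the statement is established for all m ≥ 1.
Therefore the largest such d is 2.

d = 2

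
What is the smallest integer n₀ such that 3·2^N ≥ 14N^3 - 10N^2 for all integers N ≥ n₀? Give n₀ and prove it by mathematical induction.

At N = 13: 24576 < 29068, so the inequality fails and n₀ ≥ 14. We prove 3·2^N ≥ 14N^3 - 10N^2 for all N ≥ 14.
Base case (N = 14): 3·2^N = 49152 and 14N^3 - 10N^2 = 36456, so 49152 ≥ 36456.
Inductive step: suppose the statement holds for some p ≥ 14, so 3·2^p ≥ 14p^3 - 10p^2.
Then 3·2^(p + 1) = 2·(3·2^p) ≥ 2·(14p^3 - 10p^2).
Also, for p ≥ 14 we have 2·(14p^3 - 10p^2) ≥ 14(p+1)^3 - 10(p+1)^2, since 2·(14p^3 - 10p^2) − (14(p+1)^3 - 10(p+1)^2) = 14p^3 - 52p^2 - 22p - 4, which is nonnegative for all p ≥ 14.
Combining, 3·2^(p + 1) ≥ 14(p+1)^3 - 10(p+1)^2.
Hence, by induction on N, the claim holds for every N ≥ 14.
Hence the smallest such n₀ is 14.

n₀ = 14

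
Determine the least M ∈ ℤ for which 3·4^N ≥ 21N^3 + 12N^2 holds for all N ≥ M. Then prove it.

At N = 4: 768 < 1536, so the inequality fails and M ≥ 5. We prove 3·4^N ≥ 21N^3 + 12N^2 for all N ≥ 5.
Base case (N = 5): 3·4^N = 3072 and 21N^3 + 12N^2 = 2925, so 3072 ≥ 2925.
Inductive step: assume the claim holds for N = r, so 3·4^r ≥ 21r^3 + 12r^2.
Then 3·4^(r + 1) = 4·(3·4^r) ≥ 4·(21r^3 + 12r^2).
Also, for r ≥ 5 we have 4·(21r^3 + 12r^2) ≥ 21(r+1)^3 + 12(r+1)^2, since 4·(21r^3 + 12r^2) − (21(r+1)^3 + 12(r+1)^2) = 63r^3 - 27r^2 - 87r - 33, which is nonnegative for all r ≥ 5.
Combining, 3·4^(r + 1) ≥ 21(r+1)^3 + 12(r+1)^2.
This completes the induction.
Hence the smallest such M is 5.

M = 5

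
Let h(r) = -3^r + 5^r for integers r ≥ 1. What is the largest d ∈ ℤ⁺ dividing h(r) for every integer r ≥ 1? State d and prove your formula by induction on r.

d = 2

Computing the first values: h(1) = 2 and h(2) = 16; gcd(2, 16) = 2, so d ≤ 2.
We prove 2 | -3^r + 5^r for all r ≥ 1 by induction on r.
Base case (r = 1): h(1) = 2 = 2·(1), so 2 | h(1).
Inductive step: assume the claim holds for r = m, i.e. 2 | h(m). Then
5^{m+1} − 3^{m+1} = 5·5^m − 3·3^m = 5·(5^m − 3^m) + (2)·3^m. The first term is divisible by 2 by the inductive hypothesis, and the second term (2)·3^m is divisible by 2 since 2 | 2. Hence 2 | h(m+1).
This completes the induction.
Therefore the largest such d is 2.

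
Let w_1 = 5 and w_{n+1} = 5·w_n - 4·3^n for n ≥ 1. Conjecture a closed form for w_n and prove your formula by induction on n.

w_n = 2·3^n - 5^(n - 1)

Computing the first terms: w_1 = 5, w_2 = 13, w_3 = 29. This suggests w_n = 2·3^n - 5^(n - 1).
Base case (n = 1): the formula gives 5 = 5 = w_1.
Inductive step: suppose the statement holds for some i ≥ 1, so w_i = 2·3^i - 5^(i - 1).
Then w_{i+1} = 5·w_i - 4·3^i = 5·(2·3^i - 5^(i - 1)) - 4·3^i = 2·3^(i + 1) - 5^i = 2·3^(i+1) - 5^((i+1) - 1),
which is the claimed formula at n = i+1.
By induction, the statement is established for all n ≥ 1.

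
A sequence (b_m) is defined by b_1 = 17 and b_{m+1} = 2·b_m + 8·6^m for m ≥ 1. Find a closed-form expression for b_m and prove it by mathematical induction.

b_m = 5·2^(m - 1) + 2·6^m

Computing the first terms: b_1 = 17, b_2 = 82, b_3 = 452. This suggests b_m = 5·2^(m - 1) + 2·6^m.
Base case (m = 1): the formula gives 17 = 17 = b_1.
Inductive step: assume the claim holds for m = k, so b_k = 5·2^(k - 1) + 2·6^k.
Then b_{k+1} = 2·b_k + 8·6^k = 2·(5·2^(k - 1) + 2·6^k) + 8·6^k = 5·2^k + 2·6^(k + 1) = 5·2^((k+1) - 1) + 2·6^(k+1),
which is the claimed formula at m = k+1.
By induction, the statement is established for all m ≥ 1.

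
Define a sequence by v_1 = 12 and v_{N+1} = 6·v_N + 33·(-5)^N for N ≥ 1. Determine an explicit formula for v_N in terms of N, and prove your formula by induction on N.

Computing the first terms: v_1 = 12, v_2 = -93, v_3 = 267. This suggests v_N = -3(-5)^N - 3·6^(N - 1).
For the base case N = 1: the formula gives 12 = 12 = v_1.
Inductive step: assume the claim holds for N = p, so v_p = -3(-5)^p - 3·6^(p - 1).
Then v_{p+1} = 6·v_p + 33·(-5)^p = 6·(-3(-5)^p - 3·6^(p - 1)) + 33·(-5)^p = -3(-5)^(p + 1) - 3·6^p = -3(-5)^(p+1) - 3·6^((p+1) - 1),
which is the claimed formula at N = p+1.
Hence, by induction on N, the claim holds for every N ≥ 1.

v_N = -3(-5)^N - 3·6^(N - 1)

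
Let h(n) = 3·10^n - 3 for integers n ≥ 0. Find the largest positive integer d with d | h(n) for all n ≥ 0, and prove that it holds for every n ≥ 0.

Computing the first values: h(0) = 0 and h(1) = 27; gcd(0, 27) = 27, so d ≤ 27.
We prove 27 | 3·10^n - 3 for all n ≥ 0 by induction on n.
When n = 0: h(0) = 0 = 27·(0), so 27 | h(0).
Inductive step: suppose the statement holds for some r ≥ 0, i.e. 27 | h(r). Then
h(r+1) = 3·10^(r+1) - 3 = 10·(3·10^r - 3) + 27 = 10·h(r) + 27. The first term is divisible by 27 by the inductive hypothesis, and 27 is divisible by 27. Hence 27 | h(r+1).
By induction, the statement is established for all n ≥ 0.
Therefore the largest such d is 27.

d = 27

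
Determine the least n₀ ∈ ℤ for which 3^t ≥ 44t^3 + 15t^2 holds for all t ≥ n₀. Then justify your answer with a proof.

n₀ = 10

At t = 9: 19683 < 33291, so the inequality fails and n₀ ≥ 10. We prove 3^t ≥ 44t^3 + 15t^2 for all t ≥ 10.
Base case (t = 10): 3^t = 59049 and 44t^3 + 15t^2 = 45500, so 59049 ≥ 45500.
Inductive step: suppose the statement holds for some k ≥ 10, so 3^k ≥ 44k^3 + 15k^2.
Then 3^(k + 1) = 3·(3^k) ≥ 3·(44k^3 + 15k^2).
Also, for k ≥ 10 we have 3·(44k^3 + 15k^2) ≥ 44(k+1)^3 + 15(k+1)^2, since 3·(44k^3 + 15k^2) − (44(k+1)^3 + 15(k+1)^2) = 88k^3 - 102k^2 - 162k - 59, which is nonnegative for all k ≥ 10.
Combining, 3^(k + 1) ≥ 44(k+1)^3 + 15(k+1)^2.
By induction, the statement is established for all t ≥ 10.
Hence the smallest such n₀ is 10.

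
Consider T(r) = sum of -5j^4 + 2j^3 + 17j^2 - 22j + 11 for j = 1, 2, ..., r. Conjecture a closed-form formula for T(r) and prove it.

We claim T(r) = -r(r^4 + 2r^3 - 5r^2 + 2r - 3) for all r ≥ 1.
When r = 1: T(1) = 3, and the closed form gives 3. They agree.
Suppose the result is true for r = j, so T(j) = j(-j^4 - 2j^3 + 5j^2 - 2j + 3).
Then T(j+1) = T(j) + (-5j^4 - 18j^3 - 7j^2 - 2j + 3) = (j(-j^4 - 2j^3 + 5j^2 - 2j + 3)) + (-5j^4 - 18j^3 - 7j^2 - 2j + 3).
Simplifying, T(j+1) = -(j + 1)(j^4 + 6j^3 + 7j^2 + 2j - 3) = -(j+1)((j+1)^4 + 2(j+1)^3 - 5(j+1)^2 + 2(j+1) - 3),
which is the closed form with r = j+1.
Hence, by induction on r, the claim holds for every r ≥ 1.

T(r) = -r(r^4 + 2r^3 - 5r^2 + 2r - 3)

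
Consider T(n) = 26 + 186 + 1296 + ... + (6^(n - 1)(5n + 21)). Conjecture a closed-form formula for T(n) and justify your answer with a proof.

T(n) = 6^n(n + 4) - 4

We claim T(n) = 6^n(n + 4) - 4 for all n ≥ 1.
Base step (n = 1): T(1) = 26, and the closed form gives 26. They agree.
Inductive step: suppose the statement holds for some k ≥ 1, so T(k) = 6^k(k + 4) - 4.
Then T(k+1) = T(k) + (6^k(5k + 26)) = (6^k(k + 4) - 4) + (6^k(5k + 26)).
Simplifying, T(k+1) = 6·6^k·k + 30·6^k - 4 = 6^(k+1)((k+1) + 4) - 4,
which is the closed form with n = k+1.
Hence, by induction on n, the claim holds for every n ≥ 1.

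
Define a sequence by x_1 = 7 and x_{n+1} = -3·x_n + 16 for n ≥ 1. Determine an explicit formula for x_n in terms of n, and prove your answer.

x_n = -(-3)^n + 4

Computing the first terms: x_1 = 7, x_2 = -5, x_3 = 31. This suggests x_n = -(-3)^n + 4.
When n = 1: the formula gives 7 = 7 = x_1.
Inductive step: suppose the statement holds for some r ≥ 1, so x_r = -(-3)^r + 4.
Then x_{r+1} = -3·x_r + 16 = -3·(-(-3)^r + 4) + 16 = -(-3)^(r + 1) + 4,
which is the claimed formula at n = r+1.
This completes the induction.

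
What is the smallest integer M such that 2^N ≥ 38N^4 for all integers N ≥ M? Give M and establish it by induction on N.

M = 24

At N = 23: 8388608 < 10633958, so the inequality fails and M ≥ 24. We prove 2^N ≥ 38N^4 for all N ≥ 24.
Base step (N = 24): 2^N = 16777216 and 38N^4 = 12607488, so 16777216 ≥ 12607488.
Suppose the result is true for N = p, so 2^p ≥ 38p^4.
Then 2^(p + 1) = 2·(2^p) ≥ 2·(38p^4).
Also, for p ≥ 24 we have 2·(38p^4) ≥ 38(p+1)^4, since 2 ≥ (1 + 1/p)^4 for all p ≥ 24.
Combining, 2^(p + 1) ≥ 38(p+1)^4.
Hence, by induction on N, the claim holds for every N ≥ 24.
Hence the smallest such M is 24.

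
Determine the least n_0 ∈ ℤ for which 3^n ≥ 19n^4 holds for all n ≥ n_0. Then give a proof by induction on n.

n_0 = 12

At n = 11: 177147 < 278179, so the inequality fails and n_0 ≥ 12. We prove 3^n ≥ 19n^4 for all n ≥ 12.
For the base case n = 12: 3^n = 531441 and 19n^4 = 393984, so 531441 ≥ 393984.
Inductive step: suppose the statement holds for some j ≥ 12, so 3^j ≥ 19j^4.
Then 3^(j + 1) = 3·(3^j) ≥ 3·(19j^4).
Also, for j ≥ 12 we have 3·(19j^4) ≥ 19(j+1)^4, since 3 ≥ (1 + 1/j)^4 for all j ≥ 12.
Combining, 3^(j + 1) ≥ 19(j+1)^4.
By induction, the statement is established for all n ≥ 12.
Hence the smallest such n_0 is 12.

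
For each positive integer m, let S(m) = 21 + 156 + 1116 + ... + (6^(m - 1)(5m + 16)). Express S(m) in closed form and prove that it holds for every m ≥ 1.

We claim S(m) = 6^m(m + 3) - 3 for all m ≥ 1.
Base step (m = 1): S(1) = 21, and the closed form gives 21. They agree.
Suppose the result is true for m = k, so S(k) = 6^k(k + 3) - 3.
Then S(k+1) = S(k) + (6^k(5k + 21)) = (6^k(k + 3) - 3) + (6^k(5k + 21)).
Simplifying, S(k+1) = 6·6^k·k + 24·6^k - 3 = 6^(k+1)((k+1) + 3) - 3,
which is the closed form with m = k+1.
Hence, by induction on m, the claim holds for every m ≥ 1.

S(m) = 6^m(m + 3) - 3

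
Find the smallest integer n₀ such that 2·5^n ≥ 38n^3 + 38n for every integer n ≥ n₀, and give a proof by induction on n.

At n = 4: 1250 < 2584, so the inequality fails and n₀ ≥ 5. We prove 2·5^n ≥ 38n^3 + 38n for all n ≥ 5.
When n = 5: 2·5^n = 6250 and 38n^3 + 38n = 4940, so 6250 ≥ 4940.
Suppose the result is true for n = r, so 2·5^r ≥ 38r^3 + 38r.
Then 2·5^(r + 1) = 5·(2·5^r) ≥ 5·(38r^3 + 38r).
Also, for r ≥ 5 we have 5·(38r^3 + 38r) ≥ 38(r+1)^3 + 38(r+1), since 5·(38r^3 + 38r) − (38(r+1)^3 + 38(r+1)) = 152r^3 - 114r^2 + 38r - 76, which is nonnegative for all r ≥ 5.
Combining, 2·5^(r + 1) ≥ 38(r+1)^3 + 38(r+1).
This completes the induction.
Hence the smallest such n₀ is 5.

n₀ = 5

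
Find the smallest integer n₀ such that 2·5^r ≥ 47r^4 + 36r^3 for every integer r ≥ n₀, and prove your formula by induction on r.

At r = 6: 31250 < 68688, so the inequality fails and n₀ ≥ 7. We prove 2·5^r ≥ 47r^4 + 36r^3 for all r ≥ 7.
For the base case r = 7: 2·5^r = 156250 and 47r^4 + 36r^3 = 125195, so 156250 ≥ 125195.
Inductive step: suppose the statement holds for some i ≥ 7, so 2·5^i ≥ 47i^4 + 36i^3.
Then 2·5^(i + 1) = 5·(2·5^i) ≥ 5·(47i^4 + 36i^3).
Also, for i ≥ 7 we have 5·(47i^4 + 36i^3) ≥ 47(i+1)^4 + 36(i+1)^3, since 5·(47i^4 + 36i^3) − (47(i+1)^4 + 36(i+1)^3) = 188i^4 - 44i^3 - 390i^2 - 296i - 83, which is nonnegative for all i ≥ 7.
Combining, 2·5^(i + 1) ≥ 47(i+1)^4 + 36(i+1)^3.
By induction, the statement is established for all r ≥ 7.
Hence the smallest such n₀ is 7.

n₀ = 7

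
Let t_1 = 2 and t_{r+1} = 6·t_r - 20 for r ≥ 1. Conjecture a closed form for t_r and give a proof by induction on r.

Computing the first terms: t_1 = 2, t_2 = -8, t_3 = -68. This suggests t_r = -2·6^(r - 1) + 4.
For the base case r = 1: the formula gives 2 = 2 = t_1.
Suppose the result is true for r = k, so t_k = -2·6^(k - 1) + 4.
Then t_{k+1} = 6·t_k - 20 = 6·(-2·6^(k - 1) + 4) - 20 = -2·6^k + 4 = -2·6^((k+1) - 1) + 4,
which is the claimed formula at r = k+1.
By induction, the statement is established for all r ≥ 1.

t_r = -2·6^(r - 1) + 4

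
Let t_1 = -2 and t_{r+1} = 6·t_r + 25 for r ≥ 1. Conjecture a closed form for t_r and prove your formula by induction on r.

t_r = 3·6^(r - 1) - 5

Computing the first terms: t_1 = -2, t_2 = 13, t_3 = 103. This suggests t_r = 3·6^(r - 1) - 5.
For the base case r = 1: the formula gives -2 = -2 = t_1.
Inductive step: suppose the statement holds for some p ≥ 1, so t_p = 3·6^(p - 1) - 5.
Then t_{p+1} = 6·t_p + 25 = 6·(3·6^(p - 1) - 5) + 25 = 3·6^p - 5 = 3·6^((p+1) - 1) - 5,
which is the claimed formula at r = p+1.
By the principle of mathematical induction, the result holds for all r ≥ 1.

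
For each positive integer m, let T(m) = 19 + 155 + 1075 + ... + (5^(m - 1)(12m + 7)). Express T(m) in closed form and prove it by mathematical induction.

We claim T(m) = 5^m(3m + 1) - 1 for all m ≥ 1.
For the base case m = 1: T(1) = 19, and the closed form gives 19. They agree.
Inductive step: assume the claim holds for m = i, so T(i) = 5^i(3i + 1) - 1.
Then T(i+1) = T(i) + (5^i(12i + 19)) = (5^i(3i + 1) - 1) + (5^i(12i + 19)).
Simplifying, T(i+1) = 15·5^i·i + 20·5^i - 1 = 5^(i+1)(3(i+1) + 1) - 1,
which is the closed form with m = i+1.
This completes the induction.

T(m) = 5^m(3m + 1) - 1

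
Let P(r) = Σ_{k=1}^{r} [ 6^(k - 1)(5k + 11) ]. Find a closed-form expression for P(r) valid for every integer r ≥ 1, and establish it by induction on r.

We claim P(r) = 6^r(r + 2) - 2 for all r ≥ 1.
Base step (r = 1): P(1) = 16, and the closed form gives 16. They agree.
Suppose the result is true for r = k, so P(k) = 6^k(k + 2) - 2.
Then P(k+1) = P(k) + (6^k(5k + 16)) = (6^k(k + 2) - 2) + (6^k(5k + 16)).
Simplifying, P(k+1) = 6·6^k·k + 18·6^k - 2 = 6^(k+1)((k+1) + 2) - 2,
which is the closed form with r = k+1.
By induction, the statement is established for all r ≥ 1.

P(r) = 6^r(r + 2) - 2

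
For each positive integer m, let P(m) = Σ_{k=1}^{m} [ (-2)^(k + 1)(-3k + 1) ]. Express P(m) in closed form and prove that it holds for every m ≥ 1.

We claim P(m) = (-2)^(m + 2)m for all m ≥ 1.
When m = 1: P(1) = -8, and the closed form gives -8. They agree.
Suppose the result is true for m = k, so P(k) = (-2)^(k + 2)k.
Then P(k+1) = P(k) + ((-2)^(k + 2)(-3k - 2)) = ((-2)^(k + 2)k) + ((-2)^(k + 2)(-3k - 2)).
Simplifying, P(k+1) = (-2)^(k + 3)(k + 1) = (-2)^((k+1) + 2)(k+1),
which is the closed form with m = k+1.
By induction, the statement is established for all m ≥ 1.

P(m) = (-2)^(m + 2)m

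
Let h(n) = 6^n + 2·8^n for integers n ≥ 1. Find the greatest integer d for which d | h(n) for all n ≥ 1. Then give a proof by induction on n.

Computing the first values: h(1) = 22 and h(2) = 164; gcd(22, 164) = 2, so d ≤ 2.
We prove 2 | 6^n + 2·8^n for all n ≥ 1 by induction on n.
For the base case n = 1: h(1) = 22 = 2·(11), so 2 | h(1).
For the inductive step, assume it holds for an arbitrary m ≥ 1, i.e. 2 | h(m). Then
h(m+1) − 8·h(m) = (6^(m+1) + 2·8^(m+1)) − 8·(6^m + 2·8^m) = (1)·6^m·(6 − 8) = (-2)·6^m. Since 2 | h(m) by the inductive hypothesis, 2 | 8·h(m); and 2 | -2 since -2 = 2·-1. Therefore 2 | h(m+1).
This completes the induction.
Therefore the largest such d is 2.

d = 2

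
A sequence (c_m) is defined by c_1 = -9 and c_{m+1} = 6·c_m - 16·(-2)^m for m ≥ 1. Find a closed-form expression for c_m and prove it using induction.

c_m = -(-2)^(m + 1) - 5·6^(m - 1)

Computing the first terms: c_1 = -9, c_2 = -22, c_3 = -196. This suggests c_m = -(-2)^(m + 1) - 5·6^(m - 1).
Base case (m = 1): the formula gives -9 = -9 = c_1.
Inductive step: assume the claim holds for m = p, so c_p = -(-2)^(p + 1) - 5·6^(p - 1).
Then c_{p+1} = 6·c_p - 16·(-2)^p = 6·(-(-2)^(p + 1) - 5·6^(p - 1)) - 16·(-2)^p = -(-2)^(p + 2) - 5·6^p = -(-2)^((p+1) + 1) - 5·6^((p+1) - 1),
which is the claimed formula at m = p+1.
Hence, by induction on m, the claim holds for every m ≥ 1.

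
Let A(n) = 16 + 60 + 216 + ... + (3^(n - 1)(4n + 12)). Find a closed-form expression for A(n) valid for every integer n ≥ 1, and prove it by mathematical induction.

A(n) = 3^n(2n + 5) - 5

We claim A(n) = 3^n(2n + 5) - 5 for all n ≥ 1.
Base case (n = 1): A(1) = 16, and the closed form gives 16. They agree.
Inductive step: suppose the statement holds for some k ≥ 1, so A(k) = 3^k(2k + 5) - 5.
Then A(k+1) = A(k) + (4·3^k(k + 4)) = (3^k(2k + 5) - 5) + (4·3^k(k + 4)).
Simplifying, A(k+1) = 6·3^k·k + 21·3^k - 5 = 3^(k+1)(2(k+1) + 5) - 5,
which is the closed form with n = k+1.
Hence, by induction on n, the claim holds for every n ≥ 1.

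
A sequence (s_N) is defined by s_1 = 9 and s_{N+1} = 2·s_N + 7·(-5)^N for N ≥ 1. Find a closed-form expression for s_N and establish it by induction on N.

Computing the first terms: s_1 = 9, s_2 = -17, s_3 = 141. This suggests s_N = -(-5)^N + 2^(N + 1).
For the base case N = 1: the formula gives 9 = 9 = s_1.
For the inductive step, assume it holds for an arbitrary m ≥ 1, so s_m = -(-5)^m + 2^(m + 1).
Then s_{m+1} = 2·s_m + 7·(-5)^m = 2·(-(-5)^m + 2^(m + 1)) + 7·(-5)^m = -(-5)^(m + 1) + 2^(m + 2) = -(-5)^(m+1) + 2^((m+1) + 1),
which is the claimed formula at N = m+1.
By induction, the statement is established for all N ≥ 1.

s_N = -(-5)^N + 2^(N + 1)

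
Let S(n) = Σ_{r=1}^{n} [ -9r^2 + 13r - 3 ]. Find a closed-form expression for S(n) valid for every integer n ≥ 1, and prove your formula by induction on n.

S(n) = -n(3n^2 - 2n - 2)

We claim S(n) = -n(3n^2 - 2n - 2) for all n ≥ 1.
Base step (n = 1): S(1) = 1, and the closed form gives 1. They agree.
Suppose the result is true for n = r, so S(r) = r(-3r^2 + 2r + 2).
Then S(r+1) = S(r) + (-9r^2 - 5r + 1) = (r(-3r^2 + 2r + 2)) + (-9r^2 - 5r + 1).
Simplifying, S(r+1) = -(r + 1)(3r^2 + 4r - 1) = -(r+1)(3(r+1)^2 - 2(r+1) - 2),
which is the closed form with n = r+1.
Hence, by induction on n, the claim holds for every n ≥ 1.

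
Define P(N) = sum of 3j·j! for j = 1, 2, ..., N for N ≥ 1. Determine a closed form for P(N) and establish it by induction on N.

P(N) = (3N + 3)N! - 3

We claim P(N) = (3N + 3)N! - 3 for all N ≥ 1.
Base case (N = 1): P(1) = 3, and the closed form gives 3. They agree.
Suppose the result is true for N = j, so P(j) = (3j + 3)j! - 3.
Then P(j+1) = P(j) + (3(j + 1)(j + 1)!) = ((3j + 3)j! - 3) + (3(j + 1)(j + 1)!).
Simplifying, P(j+1) = (3(j+1) + 3)(j+1)! - 3,
which is the closed form with N = j+1.
Hence, by induction on N, the claim holds for every N ≥ 1.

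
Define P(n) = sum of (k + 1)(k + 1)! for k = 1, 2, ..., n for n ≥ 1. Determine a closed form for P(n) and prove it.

P(n) = (n + 2)! - 2

We claim P(n) = (n + 2)! - 2 for all n ≥ 1.
For the base case n = 1: P(1) = 4, and the closed form gives 4. They agree.
Suppose the result is true for n = k, so P(k) = (k + 2)! - 2.
Then P(k+1) = P(k) + ((k + 2)(k + 2)!) = ((k + 2)! - 2) + ((k + 2)(k + 2)!).
Simplifying, P(k+1) = ((k+1) + 2)! - 2,
which is the closed form with n = k+1.
This completes the induction.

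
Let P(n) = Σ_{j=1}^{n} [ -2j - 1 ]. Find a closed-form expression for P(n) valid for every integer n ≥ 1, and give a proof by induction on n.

We claim P(n) = -n(n + 2) for all n ≥ 1.
When n = 1: P(1) = -3, and the closed form gives -3. They agree.
Suppose the result is true for n = j, so P(j) = j(-j - 2).
Then P(j+1) = P(j) + (-2j - 3) = (j(-j - 2)) + (-2j - 3).
Simplifying, P(j+1) = -(j + 1)(j + 3) = -(j+1)((j+1) + 2),
which is the closed form with n = j+1.
By the principle of mathematical induction, the result holds for all n ≥ 1.

P(n) = -n(n + 2)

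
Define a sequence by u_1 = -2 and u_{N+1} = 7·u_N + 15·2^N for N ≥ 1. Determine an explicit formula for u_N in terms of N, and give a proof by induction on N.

u_N = -3·2^N + 4·7^(N - 1)

Computing the first terms: u_1 = -2, u_2 = 16, u_3 = 172. This suggests u_N = -3·2^N + 4·7^(N - 1).
When N = 1: the formula gives -2 = -2 = u_1.
For the inductive step, assume it holds for an arbitrary p ≥ 1, so u_p = -3·2^p + 4·7^(p - 1).
Then u_{p+1} = 7·u_p + 15·2^p = 7·(-3·2^p + 4·7^(p - 1)) + 15·2^p = -3·2^(p + 1) + 4·7^p = -3·2^(p+1) + 4·7^((p+1) - 1),
which is the claimed formula at N = p+1.
Hence, by induction on N, the claim holds for every N ≥ 1.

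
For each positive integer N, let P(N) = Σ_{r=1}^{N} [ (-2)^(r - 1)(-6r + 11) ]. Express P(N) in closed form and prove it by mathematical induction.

P(N) = (-2)^N(2N - 3) + 3

We claim P(N) = (-2)^N(2N - 3) + 3 for all N ≥ 1.
Base step (N = 1): P(1) = 5, and the closed form gives 5. They agree.
Inductive step: assume the claim holds for N = r, so P(r) = (-2)^r(2r - 3) + 3.
Then P(r+1) = P(r) + ((-2)^r(-6r + 5)) = ((-2)^r(2r - 3) + 3) + ((-2)^r(-6r + 5)).
Simplifying, P(r+1) = -(-2)^(r + 1) - (-2)^(r + 2)r + 3 = (-2)^(r+1)(2(r+1) - 3) + 3,
which is the closed form with N = r+1.
By the principle of mathematical induction, the result holds for all N ≥ 1.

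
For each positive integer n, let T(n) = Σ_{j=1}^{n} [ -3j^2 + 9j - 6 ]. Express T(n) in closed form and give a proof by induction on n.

T(n) = -n(n - 2)(n - 1)

We claim T(n) = -n(n - 2)(n - 1) for all n ≥ 1.
When n = 1: T(1) = 0, and the closed form gives 0. They agree.
Inductive step: assume the claim holds for n = j, so T(j) = j(-j^2 + 3j - 2).
Then T(j+1) = T(j) + (3j(-j + 1)) = (j(-j^2 + 3j - 2)) + (3j(-j + 1)).
Simplifying, T(j+1) = -j(j - 1)(j + 1) = -(j+1)((j+1) - 2)((j+1) - 1),
which is the closed form with n = j+1.
This completes the induction.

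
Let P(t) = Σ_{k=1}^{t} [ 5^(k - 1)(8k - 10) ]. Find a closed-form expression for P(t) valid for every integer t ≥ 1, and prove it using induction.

P(t) = 5^t(2t - 3) + 3

We claim P(t) = 5^t(2t - 3) + 3 for all t ≥ 1.
Base step (t = 1): P(1) = -2, and the closed form gives -2. They agree.
Inductive step: suppose the statement holds for some k ≥ 1, so P(k) = 5^k(2k - 3) + 3.
Then P(k+1) = P(k) + (5^k(8k - 2)) = (5^k(2k - 3) + 3) + (5^k(8k - 2)).
Simplifying, P(k+1) = 10·5^k·k - 5·5^k + 3 = 5^(k+1)(2(k+1) - 3) + 3,
which is the closed form with t = k+1.
By the principle of mathematical induction, the result holds for all t ≥ 1.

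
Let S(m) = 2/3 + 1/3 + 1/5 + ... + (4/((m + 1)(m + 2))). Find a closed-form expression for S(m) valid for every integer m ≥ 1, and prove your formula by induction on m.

We claim S(m) = 2m/(m + 2) for all m ≥ 1.
Base case (m = 1): S(1) = 2/3, and the closed form gives 2/3. They agree.
Inductive step: suppose the statement holds for some r ≥ 1, so S(r) = 2r/(r + 2).
Then S(r+1) = S(r) + (4/((r + 2)(r + 3))) = (2r/(r + 2)) + (4/((r + 2)(r + 3))).
Simplifying, S(r+1) = 2(r + 1)/(r + 3) = 2(r+1)/((r+1) + 2),
which is the closed form with m = r+1.
Hence, by induction on m, the claim holds for every m ≥ 1.

S(m) = 2m/(m + 2)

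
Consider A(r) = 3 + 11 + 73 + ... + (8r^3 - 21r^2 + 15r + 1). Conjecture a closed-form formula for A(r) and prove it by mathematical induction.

We claim A(r) = r(2r^3 - 3r^2 - r + 5) for all r ≥ 1.
Base case (r = 1): A(1) = 3, and the closed form gives 3. They agree.
Inductive step: suppose the statement holds for some j ≥ 1, so A(j) = j(2j^3 - 3j^2 - j + 5).
Then A(j+1) = A(j) + (8j^3 + 3j^2 - 3j + 3) = (j(2j^3 - 3j^2 - j + 5)) + (8j^3 + 3j^2 - 3j + 3).
Simplifying, A(j+1) = (j + 1)(2j^3 + 3j^2 - j + 3) = (j+1)(2(j+1)^3 - 3(j+1)^2 - (j+1) + 5),
which is the closed form with r = j+1.
Hence, by induction on r, the claim holds for every r ≥ 1.

A(r) = r(2r^3 - 3r^2 - r + 5)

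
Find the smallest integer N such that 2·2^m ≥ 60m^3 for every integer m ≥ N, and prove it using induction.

N = 18

At m = 17: 262144 < 294780, so the inequality fails and N ≥ 18. We prove 2·2^m ≥ 60m^3 for all m ≥ 18.
Base case (m = 18): 2·2^m = 524288 and 60m^3 = 349920, so 524288 ≥ 349920.
For the inductive step, assume it holds for an arbitrary k ≥ 18, so 2·2^k ≥ 60k^3.
Then 2·2^(k + 1) = 2·(2·2^k) ≥ 2·(60k^3).
Also, for k ≥ 18 we have 2·(60k^3) ≥ 60(k+1)^3, since 2 ≥ (1 + 1/k)^3 for all k ≥ 18.
Combining, 2·2^(k + 1) ≥ 60(k+1)^3.
By the principle of mathematical induction, the result holds for all m ≥ 18.
Hence the smallest such N is 18.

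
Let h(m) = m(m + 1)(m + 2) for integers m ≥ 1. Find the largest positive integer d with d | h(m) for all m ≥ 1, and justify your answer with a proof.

Computing the first values: h(1) = 6 and h(2) = 24; gcd(6, 24) = 6, so d ≤ 6.
We prove 6 | m(m + 1)(m + 2) for all m ≥ 1 by induction on m.
For the base case m = 1: h(1) = 6 = 6·(1), so 6 | h(1).
Inductive step: assume the claim holds for m = i, i.e. 6 | h(i). Then
h(i+1) − h(i) = (i+1)·(i+2)·(i+3) − i·(i+1)·(i+2) = (i+1)·(i+2)·[(i+3) − i] = 3·(i+1)·(i+2). The product of 2 consecutive integers is divisible by (2)! = 2, so h(i+1) − h(i) is divisible by 3·2 = 6. By the inductive hypothesis 6 | h(i), hence 6 | h(i+1).
By induction, the statement is established for all m ≥ 1.
Therefore the largest such d is 6.

d = 6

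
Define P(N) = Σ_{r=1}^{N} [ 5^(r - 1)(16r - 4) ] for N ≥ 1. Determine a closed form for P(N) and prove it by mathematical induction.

We claim P(N) = 2·5^N(2N - 1) + 2 for all N ≥ 1.
Base step (N = 1): P(1) = 12, and the closed form gives 12. They agree.
For the inductive step, assume it holds for an arbitrary r ≥ 1, so P(r) = 2·5^r(2r - 1) + 2.
Then P(r+1) = P(r) + (5^r(16r + 12)) = (2·5^r(2r - 1) + 2) + (5^r(16r + 12)).
Simplifying, P(r+1) = 20·5^r·r + 10·5^r + 2 = 2·5^(r+1)(2(r+1) - 1) + 2,
which is the closed form with N = r+1.
Hence, by induction on N, the claim holds for every N ≥ 1.

P(N) = 2·5^N(2N - 1) + 2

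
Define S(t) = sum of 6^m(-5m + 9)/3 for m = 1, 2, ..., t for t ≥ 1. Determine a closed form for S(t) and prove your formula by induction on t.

We claim S(t) = 2·6^t(-t + 2) - 4 for all t ≥ 1.
When t = 1: S(1) = 8, and the closed form gives 8. They agree.
Inductive step: suppose the statement holds for some m ≥ 1, so S(m) = 2·6^m(-m + 2) - 4.
Then S(m+1) = S(m) + (6^m(-10m + 8)) = (2·6^m(-m + 2) - 4) + (6^m(-10m + 8)).
Simplifying, S(m+1) = -12·6^m·m + 12·6^m - 4 = 2·6^(m+1)(-(m+1) + 2) - 4,
which is the closed form with t = m+1.
Hence, by induction on t, the claim holds for every t ≥ 1.

S(t) = 2·6^t(-t + 2) - 4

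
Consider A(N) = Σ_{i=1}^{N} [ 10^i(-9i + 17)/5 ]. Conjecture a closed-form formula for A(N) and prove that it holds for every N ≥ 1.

We claim A(N) = 2·10^N(-N + 2) - 4 for all N ≥ 1.
Base case (N = 1): A(1) = 16, and the closed form gives 16. They agree.
Suppose the result is true for N = i, so A(i) = 2·10^i(-i + 2) - 4.
Then A(i+1) = A(i) + (10^i(-18i + 16)) = (2·10^i(-i + 2) - 4) + (10^i(-18i + 16)).
Simplifying, A(i+1) = -20·10^i·i + 20·10^i - 4 = 2·10^(i+1)(-(i+1) + 2) - 4,
which is the closed form with N = i+1.
By induction, the statement is established for all N ≥ 1.

A(N) = 2·10^N(-N + 2) - 4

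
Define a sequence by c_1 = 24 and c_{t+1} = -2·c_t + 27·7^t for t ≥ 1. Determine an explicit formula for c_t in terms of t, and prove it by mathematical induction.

c_t = 3(-2)^(t - 1) + 3·7^t

Computing the first terms: c_1 = 24, c_2 = 141, c_3 = 1041. This suggests c_t = 3(-2)^(t - 1) + 3·7^t.
Base step (t = 1): the formula gives 24 = 24 = c_1.
Suppose the result is true for t = m, so c_m = 3(-2)^(m - 1) + 3·7^m.
Then c_{m+1} = -2·c_m + 27·7^m = -2·(3(-2)^(m - 1) + 3·7^m) + 27·7^m = 3(-2)^m + 3·7^(m + 1) = 3(-2)^((m+1) - 1) + 3·7^(m+1),
which is the claimed formula at t = m+1.
By induction, the statement is established for all t ≥ 1.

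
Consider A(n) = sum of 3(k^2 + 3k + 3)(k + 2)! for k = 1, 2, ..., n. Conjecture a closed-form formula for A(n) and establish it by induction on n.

A(n) = (3n + 3)(n + 3)! - 18

We claim A(n) = (3n + 3)(n + 3)! - 18 for all n ≥ 1.
For the base case n = 1: A(1) = 126, and the closed form gives 126. They agree.
Inductive step: assume the claim holds for n = k, so A(k) = (3k + 3)(k + 3)! - 18.
Then A(k+1) = A(k) + (3(k^2 + 5k + 7)(k + 3)!) = ((3k + 3)(k + 3)! - 18) + (3(k^2 + 5k + 7)(k + 3)!).
Simplifying, A(k+1) = (3(k+1) + 3)((k+1) + 3)! - 18,
which is the closed form with n = k+1.
Hence, by induction on n, the claim holds for every n ≥ 1.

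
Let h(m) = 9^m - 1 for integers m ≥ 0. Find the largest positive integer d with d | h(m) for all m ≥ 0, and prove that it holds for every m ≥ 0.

d = 8

Computing the first values: h(0) = 0 and h(1) = 8; gcd(0, 8) = 8, so d ≤ 8.
We prove 8 | 9^m - 1 for all m ≥ 0 by induction on m.
Base case (m = 0): h(0) = 0 = 8·(0), so 8 | h(0).
Inductive step: assume the claim holds for m = i, i.e. 8 | h(i). Then
h(i+1) = 9^(i+1) - 1 = 9·(9^i - 1) + 8 = 9·h(i) + 8. The first term is divisible by 8 by the inductive hypothesis, and 8 is divisible by 8. Hence 8 | h(i+1).
Hence, by induction on m, the claim holds for every m ≥ 0.
Therefore the largest such d is 8.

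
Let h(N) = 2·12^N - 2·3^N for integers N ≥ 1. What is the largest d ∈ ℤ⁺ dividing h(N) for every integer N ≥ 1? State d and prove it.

Computing the first values: h(1) = 18 and h(2) = 270; gcd(18, 270) = 18, so d ≤ 18.
We prove 18 | 2·12^N - 2·3^N for all N ≥ 1 by induction on N.
When N = 1: h(1) = 18 = 18·(1), so 18 | h(1).
Inductive step: assume the claim holds for N = i, i.e. 18 | h(i). Then
h(i+1) − 12·h(i) = (2·12^(i+1) - 2·3^(i+1)) − 12·(2·12^i - 2·3^i) = (-2)·3^i·(3 − 12) = (18)·3^i. Since 18 | h(i) by the inductive hypothesis, 18 | 12·h(i); and 18 | 18 since 18 = 18·1. Therefore 18 | h(i+1).
By induction, the statement is established for all N ≥ 1.
Therefore the largest such d is 18.

d = 18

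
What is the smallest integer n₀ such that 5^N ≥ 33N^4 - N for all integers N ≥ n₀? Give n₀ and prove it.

n₀ = 8

At N = 7: 78125 < 79226, so the inequality fails and n₀ ≥ 8. We prove 5^N ≥ 33N^4 - N for all N ≥ 8.
Base step (N = 8): 5^N = 390625 and 33N^4 - N = 135160, so 390625 ≥ 135160.
Inductive step: suppose the statement holds for some p ≥ 8, so 5^p ≥ 33p^4 - p.
Then 5^(p + 1) = 5·(5^p) ≥ 5·(33p^4 - p).
Also, for p ≥ 8 we have 5·(33p^4 - p) ≥ 33(p+1)^4 - (p+1), since 5·(33p^4 - p) − (33(p+1)^4 - (p+1)) = 132p^4 - 132p^3 - 198p^2 - 136p - 32, which is nonnegative for all p ≥ 8.
Combining, 5^(p + 1) ≥ 33(p+1)^4 - (p+1).
By the principle of mathematical induction, the result holds for all N ≥ 8.
Hence the smallest such n₀ is 8.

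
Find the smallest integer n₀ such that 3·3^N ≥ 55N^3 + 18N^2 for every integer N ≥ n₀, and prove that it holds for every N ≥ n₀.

At N = 8: 19683 < 29312, so the inequality fails and n₀ ≥ 9. We prove 3·3^N ≥ 55N^3 + 18N^2 for all N ≥ 9.
For the base case N = 9: 3·3^N = 59049 and 55N^3 + 18N^2 = 41553, so 59049 ≥ 41553.
Inductive step: suppose the statement holds for some i ≥ 9, so 3·3^i ≥ 55i^3 + 18i^2.
Then 3·3^(i + 1) = 3·(3·3^i) ≥ 3·(55i^3 + 18i^2).
Also, for i ≥ 9 we have 3·(55i^3 + 18i^2) ≥ 55(i+1)^3 + 18(i+1)^2, since 3·(55i^3 + 18i^2) − (55(i+1)^3 + 18(i+1)^2) = 110i^3 - 129i^2 - 201i - 73, which is nonnegative for all i ≥ 9.
Combining, 3·3^(i + 1) ≥ 55(i+1)^3 + 18(i+1)^2.
By the principle of mathematical induction, the result holds for all N ≥ 9.
Hence the smallest such n₀ is 9.

n₀ = 9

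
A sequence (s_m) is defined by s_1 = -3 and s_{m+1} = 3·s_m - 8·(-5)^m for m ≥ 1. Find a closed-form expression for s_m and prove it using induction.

Computing the first terms: s_1 = -3, s_2 = 31, s_3 = -107. This suggests s_m = (-5)^m + 2·3^(m - 1).
Base step (m = 1): the formula gives -3 = -3 = s_1.
Inductive step: suppose the statement holds for some i ≥ 1, so s_i = (-5)^i + 2·3^(i - 1).
Then s_{i+1} = 3·s_i - 8·(-5)^i = 3·((-5)^i + 2·3^(i - 1)) - 8·(-5)^i = (-5)^(i + 1) + 2·3^i = (-5)^(i+1) + 2·3^((i+1) - 1),
which is the claimed formula at m = i+1.
Hence, by induction on m, the claim holds for every m ≥ 1.

s_m = (-5)^m + 2·3^(m - 1)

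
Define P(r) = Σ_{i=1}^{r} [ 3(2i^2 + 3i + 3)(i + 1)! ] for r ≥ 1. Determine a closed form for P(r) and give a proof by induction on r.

We claim P(r) = (6r + 3)(r + 2)! - 6 for all r ≥ 1.
Base step (r = 1): P(1) = 48, and the closed form gives 48. They agree.
Inductive step: assume the claim holds for r = i, so P(i) = (6i + 3)(i + 2)! - 6.
Then P(i+1) = P(i) + (3(2i^2 + 7i + 8)(i + 2)!) = ((6i + 3)(i + 2)! - 6) + (3(2i^2 + 7i + 8)(i + 2)!).
Simplifying, P(i+1) = (6(i+1) + 3)((i+1) + 2)! - 6,
which is the closed form with r = i+1.
Hence, by induction on r, the claim holds for every r ≥ 1.

P(r) = (6r + 3)(r + 2)! - 6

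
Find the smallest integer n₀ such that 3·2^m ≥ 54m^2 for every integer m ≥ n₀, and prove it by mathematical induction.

At m = 11: 6144 < 6534, so the inequality fails and n₀ ≥ 12. We prove 3·2^m ≥ 54m^2 for all m ≥ 12.
For the base case m = 12: 3·2^m = 12288 and 54m^2 = 7776, so 12288 ≥ 7776.
Suppose the result is true for m = p, so 3·2^p ≥ 54p^2.
Then 3·2^(p + 1) = 2·(3·2^p) ≥ 2·(54p^2).
Also, for p ≥ 12 we have 2·(54p^2) ≥ 54(p+1)^2, since 2 ≥ (1 + 1/p)^2 for all p ≥ 12.
Combining, 3·2^(p + 1) ≥ 54(p+1)^2.
Hence, by induction on m, the claim holds for every m ≥ 12.
Hence the smallest such n₀ is 12.

n₀ = 12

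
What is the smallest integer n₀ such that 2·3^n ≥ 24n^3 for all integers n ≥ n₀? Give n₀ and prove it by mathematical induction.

n₀ = 8

At n = 7: 4374 < 8232, so the inequality fails and n₀ ≥ 8. We prove 2·3^n ≥ 24n^3 for all n ≥ 8.
When n = 8: 2·3^n = 13122 and 24n^3 = 12288, so 13122 ≥ 12288.
For the inductive step, assume it holds for an arbitrary i ≥ 8, so 2·3^i ≥ 24i^3.
Then 2·3^(i + 1) = 3·(2·3^i) ≥ 3·(24i^3).
Also, for i ≥ 8 we have 3·(24i^3) ≥ 24(i+1)^3, since 3 ≥ (1 + 1/i)^3 for all i ≥ 8.
Combining, 2·3^(i + 1) ≥ 24(i+1)^3.
Hence, by induction on n, the claim holds for every n ≥ 8.
Hence the smallest such n₀ is 8.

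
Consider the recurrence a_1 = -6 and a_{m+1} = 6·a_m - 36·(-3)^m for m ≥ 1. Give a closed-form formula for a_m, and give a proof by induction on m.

a_m = 4(-3)^m + 6^m

Computing the first terms: a_1 = -6, a_2 = 72, a_3 = 108. This suggests a_m = 4(-3)^m + 6^m.
For the base case m = 1: the formula gives -6 = -6 = a_1.
For the inductive step, assume it holds for an arbitrary i ≥ 1, so a_i = 4(-3)^i + 6^i.
Then a_{i+1} = 6·a_i - 36·(-3)^i = 6·(4(-3)^i + 6^i) - 36·(-3)^i = 4(-3)^(i + 1) + 6^(i + 1),
which is the claimed formula at m = i+1.
By the principle of mathematical induction, the result holds for all m ≥ 1.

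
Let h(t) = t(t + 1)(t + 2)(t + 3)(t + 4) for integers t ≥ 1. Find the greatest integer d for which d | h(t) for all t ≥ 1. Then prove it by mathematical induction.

Computing the first values: h(1) = 120 and h(2) = 720; gcd(120, 720) = 120, so d ≤ 120.
We prove 120 | t(t + 1)(t + 2)(t + 3)(t + 4) for all t ≥ 1 by induction on t.
For the base case t = 1: h(1) = 120 = 120·(1), so 120 | h(1).
Suppose the result is true for t = m, i.e. 120 | h(m). Then
h(m+1) − h(m) = (m+1)·(m+2)·(m+3)·(m+4)·(m+5) − m·(m+1)·(m+2)·(m+3)·(m+4) = (m+1)·(m+2)·(m+3)·(m+4)·[(m+5) − m] = 5·(m+1)·(m+2)·(m+3)·(m+4). The product of 4 consecutive integers is divisible by (4)! = 24, so h(m+1) − h(m) is divisible by 5·24 = 120. By the inductive hypothesis 120 | h(m), hence 120 | h(m+1).
By induction, the statement is established for all t ≥ 1.
Therefore the largest such d is 120.

d = 120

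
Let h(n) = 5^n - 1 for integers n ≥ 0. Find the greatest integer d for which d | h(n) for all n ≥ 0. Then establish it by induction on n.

Computing the first values: h(0) = 0 and h(1) = 4; gcd(0, 4) = 4, so d ≤ 4.
We prove 4 | 5^n - 1 for all n ≥ 0 by induction on n.
Base step (n = 0): h(0) = 0 = 4·(0), so 4 | h(0).
Inductive step: assume the claim holds for n = j, i.e. 4 | h(j). Then
h(j+1) = 5^(j+1) - 1 = 5·(5^j - 1) + 4 = 5·h(j) + 4. The first term is divisible by 4 by the inductive hypothesis, and 4 is divisible by 4. Hence 4 | h(j+1).
By induction, the statement is established for all n ≥ 0.
Therefore the largest such d is 4.

d = 4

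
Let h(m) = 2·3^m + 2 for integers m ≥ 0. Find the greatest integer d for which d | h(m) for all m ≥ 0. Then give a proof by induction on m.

d = 4

Computing the first values: h(0) = 4 and h(1) = 8; gcd(4, 8) = 4, so d ≤ 4.
We prove 4 | 2·3^m + 2 for all m ≥ 0 by induction on m.
Base case (m = 0): h(0) = 4 = 4·(1), so 4 | h(0).
Suppose the result is true for m = k, i.e. 4 | h(k). Then
h(k+1) = 2·3^(k+1) + 2 = 3·(2·3^k + 2) - 4 = 3·h(k) - 4. The first term is divisible by 4 by the inductive hypothesis, and -4 is divisible by 4. Hence 4 | h(k+1).
By induction, the statement is established for all m ≥ 0.
Therefore the largest such d is 4.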